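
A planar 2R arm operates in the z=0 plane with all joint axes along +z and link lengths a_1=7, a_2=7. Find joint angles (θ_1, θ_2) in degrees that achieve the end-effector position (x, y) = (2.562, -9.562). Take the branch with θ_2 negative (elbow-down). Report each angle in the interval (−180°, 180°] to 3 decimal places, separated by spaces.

cos θ_2 = (97.9957−7²−7²)/(2·7·7) = -0.0000; θ_2 = -90.0025° (elbow-down)
β = atan2(-9.5620,2.5620) = -75.0007°; ψ = atan2(-7.0000,6.9997) = -45.0013°
θ_1 = β − ψ = -29.9995°

-29.999 -90.003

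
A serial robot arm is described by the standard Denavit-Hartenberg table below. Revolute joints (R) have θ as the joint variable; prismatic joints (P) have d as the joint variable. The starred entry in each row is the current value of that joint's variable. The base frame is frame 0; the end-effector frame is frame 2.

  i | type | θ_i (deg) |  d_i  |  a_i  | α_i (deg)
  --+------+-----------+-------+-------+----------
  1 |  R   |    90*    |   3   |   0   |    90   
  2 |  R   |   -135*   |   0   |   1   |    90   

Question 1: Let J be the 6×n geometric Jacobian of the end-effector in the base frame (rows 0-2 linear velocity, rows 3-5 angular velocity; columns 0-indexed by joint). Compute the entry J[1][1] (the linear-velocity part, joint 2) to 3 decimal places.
0.707

axis z_1 = (1.0000,-0.0000,0.0000); lever o_n−o_1 = (0.0000,-0.7071,-0.7071)
cross product → J_v[:, 1] = (0.0000,0.7071,-0.7071)
J_ω[:, 1] = z_1
entry J[1][1] = 0.7071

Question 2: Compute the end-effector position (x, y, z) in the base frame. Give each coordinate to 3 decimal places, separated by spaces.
after link 1: o_1 = (0.0000, 0.0000, 3.0000)
after link 2: o_2 = (0.0000, -0.7071, 2.2929)

0.000 -0.707 2.293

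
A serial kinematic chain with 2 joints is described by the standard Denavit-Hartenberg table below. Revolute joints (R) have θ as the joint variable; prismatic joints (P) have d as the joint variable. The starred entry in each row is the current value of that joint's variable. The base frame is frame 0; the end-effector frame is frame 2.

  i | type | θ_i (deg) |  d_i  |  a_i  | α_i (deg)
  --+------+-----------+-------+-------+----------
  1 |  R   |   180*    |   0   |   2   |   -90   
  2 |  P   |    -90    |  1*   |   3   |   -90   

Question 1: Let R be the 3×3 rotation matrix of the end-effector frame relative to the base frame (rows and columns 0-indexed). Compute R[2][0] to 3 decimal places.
End-effector x-axis (col 0 of R) = (-0.0000,0.0000,1.0000)
R[2][0] = 1.0000

1.000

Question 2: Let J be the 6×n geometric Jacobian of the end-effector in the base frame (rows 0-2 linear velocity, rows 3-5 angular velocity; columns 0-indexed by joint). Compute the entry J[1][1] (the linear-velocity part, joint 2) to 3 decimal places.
prismatic axis z_1 = (-0.0000,-1.0000,0.0000)
J_v[:, 1] = z_1; J_ω[:, 1] = (0,0,0)
entry J[1][1] = -1.0000

-1.000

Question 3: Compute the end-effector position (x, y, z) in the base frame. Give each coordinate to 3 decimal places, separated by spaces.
after link 1: o_1 = (-2.0000, 0.0000, 0.0000)
after link 2: o_2 = (-2.0000, -1.0000, 3.0000)

-2.000 -1.000 3.000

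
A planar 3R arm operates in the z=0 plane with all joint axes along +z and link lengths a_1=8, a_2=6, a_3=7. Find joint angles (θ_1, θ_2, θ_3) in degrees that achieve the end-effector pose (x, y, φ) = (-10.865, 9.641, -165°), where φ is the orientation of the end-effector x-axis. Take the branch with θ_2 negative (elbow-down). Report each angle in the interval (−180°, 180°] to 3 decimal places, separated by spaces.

wrist centre = target − a_3·(cos φ, sin φ) = (-4.1035, 11.4527)
cos θ_2 = (148.0040−8²−6²)/(2·8·6) = 0.5000; θ_2 = -59.9973° (elbow-down)
β = atan2(11.4527,-4.1035) = 109.7126°; ψ = atan2(-5.1960,11.0002) = -25.2839°
θ_1 = β − ψ = 134.9965°
θ_3 = φ − θ_1 − θ_2 = 120.0008° (wrapped to (-180°,180°])

134.997 -59.997 120.001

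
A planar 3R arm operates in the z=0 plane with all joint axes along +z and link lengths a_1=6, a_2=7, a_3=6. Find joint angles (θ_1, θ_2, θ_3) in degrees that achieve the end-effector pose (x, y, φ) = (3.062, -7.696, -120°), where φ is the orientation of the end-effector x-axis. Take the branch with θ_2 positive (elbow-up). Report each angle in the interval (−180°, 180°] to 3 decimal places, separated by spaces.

-90.001 120.002 -150.001

wrist centre = target − a_3·(cos φ, sin φ) = (6.0620, -2.4998)
cos θ_2 = (42.9971−6²−7²)/(2·6·7) = -0.5000; θ_2 = 120.0023° (elbow-up)
β = atan2(-2.4998,6.0620) = -22.4103°; ψ = atan2(6.0620,2.4998) = 67.5906°
θ_1 = β − ψ = -90.0009°
θ_3 = φ − θ_1 − θ_2 = -150.0014° (wrapped to (-180°,180°])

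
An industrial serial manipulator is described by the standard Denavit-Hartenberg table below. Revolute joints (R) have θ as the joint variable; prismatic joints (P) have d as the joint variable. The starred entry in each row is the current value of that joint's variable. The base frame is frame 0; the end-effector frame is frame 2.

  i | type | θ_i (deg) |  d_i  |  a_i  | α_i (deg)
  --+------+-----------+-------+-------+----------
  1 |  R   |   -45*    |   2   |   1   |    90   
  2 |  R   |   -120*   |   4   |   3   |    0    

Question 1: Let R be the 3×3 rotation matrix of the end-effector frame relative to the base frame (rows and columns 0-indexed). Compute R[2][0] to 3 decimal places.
End-effector x-axis (col 0 of R) = (-0.3536,0.3536,-0.8660)
R[2][0] = -0.8660

-0.866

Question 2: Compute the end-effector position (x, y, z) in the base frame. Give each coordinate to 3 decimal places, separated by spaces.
-3.182 -2.475 -0.598

after link 1: o_1 = (0.7071, -0.7071, 2.0000)
after link 2: o_2 = (-3.1820, -2.4749, -0.5981)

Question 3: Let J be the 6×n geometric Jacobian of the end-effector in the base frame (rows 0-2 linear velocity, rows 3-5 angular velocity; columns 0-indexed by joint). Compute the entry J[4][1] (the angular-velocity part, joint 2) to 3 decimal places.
-0.707

axis z_1 = (-0.7071,-0.7071,0.0000); lever o_n−o_1 = (-3.8891,-1.7678,-2.5981)
cross product → J_v[:, 1] = (1.8371,-1.8371,-1.5000)
J_ω[:, 1] = z_1
entry J[4][1] = -0.7071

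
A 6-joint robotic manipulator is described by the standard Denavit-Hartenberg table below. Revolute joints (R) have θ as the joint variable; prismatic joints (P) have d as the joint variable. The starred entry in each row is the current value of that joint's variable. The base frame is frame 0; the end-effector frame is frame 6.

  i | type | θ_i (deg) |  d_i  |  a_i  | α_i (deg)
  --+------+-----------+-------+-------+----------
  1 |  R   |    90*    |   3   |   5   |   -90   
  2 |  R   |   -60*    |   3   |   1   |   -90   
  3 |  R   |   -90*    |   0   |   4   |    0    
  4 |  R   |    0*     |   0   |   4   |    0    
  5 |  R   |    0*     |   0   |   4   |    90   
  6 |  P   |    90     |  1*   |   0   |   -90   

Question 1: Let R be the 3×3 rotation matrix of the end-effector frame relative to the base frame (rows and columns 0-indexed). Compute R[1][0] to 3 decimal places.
0.866

End-effector x-axis (col 0 of R) = (-0.0000,0.8660,-0.5000)
R[1][0] = 0.8660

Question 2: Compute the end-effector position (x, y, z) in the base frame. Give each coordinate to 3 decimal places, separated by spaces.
-15.000 5.000 3.000

after link 1: o_1 = (0.0000, 5.0000, 3.0000)
after link 2: o_2 = (-3.0000, 5.5000, 3.8660)
after link 3: o_3 = (-7.0000, 5.5000, 3.8660)
after link 4: o_4 = (-11.0000, 5.5000, 3.8660)
after link 5: o_5 = (-15.0000, 5.5000, 3.8660)
after link 6: o_6 = (-15.0000, 5.0000, 3.0000)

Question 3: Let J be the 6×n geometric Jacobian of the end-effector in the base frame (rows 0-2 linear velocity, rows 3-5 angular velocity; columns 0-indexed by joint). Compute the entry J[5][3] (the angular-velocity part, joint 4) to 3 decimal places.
axis z_3 = (-0.0000,0.8660,-0.5000); lever o_n−o_3 = (-8.0000,-0.5000,-0.8660)
cross product → J_v[:, 3] = (-1.0000,4.0000,6.9282)
J_ω[:, 3] = z_3
entry J[5][3] = -0.5000

-0.500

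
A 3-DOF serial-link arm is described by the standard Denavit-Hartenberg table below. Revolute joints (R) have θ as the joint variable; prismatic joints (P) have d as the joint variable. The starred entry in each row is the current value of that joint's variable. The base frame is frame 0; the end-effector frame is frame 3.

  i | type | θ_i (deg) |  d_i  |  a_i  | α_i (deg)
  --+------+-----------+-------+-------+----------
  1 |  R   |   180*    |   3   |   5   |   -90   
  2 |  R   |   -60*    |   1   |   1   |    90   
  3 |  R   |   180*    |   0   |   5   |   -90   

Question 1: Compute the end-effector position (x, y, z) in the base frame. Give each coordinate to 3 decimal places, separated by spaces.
-3.000 -1.000 -0.464

after link 1: o_1 = (-5.0000, 0.0000, 3.0000)
after link 2: o_2 = (-5.5000, -1.0000, 3.8660)
after link 3: o_3 = (-3.0000, -1.0000, -0.4641)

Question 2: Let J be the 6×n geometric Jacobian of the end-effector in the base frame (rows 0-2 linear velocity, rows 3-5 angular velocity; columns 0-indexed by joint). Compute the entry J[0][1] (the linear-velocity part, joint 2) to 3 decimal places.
3.464

axis z_1 = (-0.0000,-1.0000,0.0000); lever o_n−o_1 = (2.0000,-1.0000,-3.4641)
cross product → J_v[:, 1] = (3.4641,-0.0000,2.0000)
J_ω[:, 1] = z_1
entry J[0][1] = 3.4641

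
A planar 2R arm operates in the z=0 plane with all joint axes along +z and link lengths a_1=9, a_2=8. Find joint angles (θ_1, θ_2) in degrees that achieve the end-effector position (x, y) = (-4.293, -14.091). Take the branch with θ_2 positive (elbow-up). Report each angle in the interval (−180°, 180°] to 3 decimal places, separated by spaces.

cos θ_2 = (216.9861−9²−8²)/(2·9·8) = 0.4999; θ_2 = 60.0064° (elbow-up)
β = atan2(-14.0910,-4.2930) = -106.9440°; ψ = atan2(6.9286,12.9992) = 28.0578°
θ_1 = β − ψ = -135.0018°

-135.002 60.006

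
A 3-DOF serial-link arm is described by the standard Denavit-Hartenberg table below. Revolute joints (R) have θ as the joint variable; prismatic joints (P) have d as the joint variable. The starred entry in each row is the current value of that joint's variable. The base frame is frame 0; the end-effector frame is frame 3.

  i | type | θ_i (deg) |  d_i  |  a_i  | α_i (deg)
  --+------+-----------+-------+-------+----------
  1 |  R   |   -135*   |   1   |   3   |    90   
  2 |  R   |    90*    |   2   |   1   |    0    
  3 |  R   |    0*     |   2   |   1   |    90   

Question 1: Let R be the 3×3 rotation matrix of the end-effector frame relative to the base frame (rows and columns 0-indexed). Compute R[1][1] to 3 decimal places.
End-effector y-axis (col 1 of R) = (-0.7071,0.7071,0.0000)
R[1][1] = 0.7071

0.707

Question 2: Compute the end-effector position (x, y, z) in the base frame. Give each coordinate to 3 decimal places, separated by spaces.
-4.950 0.707 3.000

after link 1: o_1 = (-2.1213, -2.1213, 1.0000)
after link 2: o_2 = (-3.5355, -0.7071, 2.0000)
after link 3: o_3 = (-4.9497, 0.7071, 3.0000)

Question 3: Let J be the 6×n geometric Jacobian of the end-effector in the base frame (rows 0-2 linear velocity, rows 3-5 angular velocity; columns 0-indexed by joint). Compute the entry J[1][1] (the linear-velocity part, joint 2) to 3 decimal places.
1.414

axis z_1 = (-0.7071,0.7071,0.0000); lever o_n−o_1 = (-2.8284,2.8284,2.0000)
cross product → J_v[:, 1] = (1.4142,1.4142,0.0000)
J_ω[:, 1] = z_1
entry J[1][1] = 1.4142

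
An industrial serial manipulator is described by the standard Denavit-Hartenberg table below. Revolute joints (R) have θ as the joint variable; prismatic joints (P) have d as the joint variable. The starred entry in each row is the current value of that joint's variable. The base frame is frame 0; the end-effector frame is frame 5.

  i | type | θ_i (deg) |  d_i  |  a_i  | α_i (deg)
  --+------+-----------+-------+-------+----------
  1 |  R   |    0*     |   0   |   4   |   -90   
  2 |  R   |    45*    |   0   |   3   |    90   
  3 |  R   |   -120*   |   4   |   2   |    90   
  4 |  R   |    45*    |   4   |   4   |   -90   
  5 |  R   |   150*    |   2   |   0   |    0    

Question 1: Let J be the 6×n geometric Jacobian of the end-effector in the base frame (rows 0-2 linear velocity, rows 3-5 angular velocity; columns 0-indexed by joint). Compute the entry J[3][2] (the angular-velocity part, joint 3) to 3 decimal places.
axis z_2 = (0.7071,0.0000,0.7071); lever o_n−o_2 = (2.1718,-0.9568,9.4850)
cross product → J_v[:, 2] = (0.6766,-5.1712,-0.6766)
J_ω[:, 2] = z_2
entry J[3][2] = 0.7071

0.707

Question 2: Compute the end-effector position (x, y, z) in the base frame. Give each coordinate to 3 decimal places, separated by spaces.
8.293 -0.957 7.364

after link 1: o_1 = (4.0000, 0.0000, 0.0000)
after link 2: o_2 = (6.1213, 0.0000, -2.1213)
after link 3: o_3 = (8.2426, -1.7321, 1.4142)
after link 4: o_4 = (6.7932, -2.1815, 6.8637)
after link 5: o_5 = (8.2932, -0.9568, 7.3637)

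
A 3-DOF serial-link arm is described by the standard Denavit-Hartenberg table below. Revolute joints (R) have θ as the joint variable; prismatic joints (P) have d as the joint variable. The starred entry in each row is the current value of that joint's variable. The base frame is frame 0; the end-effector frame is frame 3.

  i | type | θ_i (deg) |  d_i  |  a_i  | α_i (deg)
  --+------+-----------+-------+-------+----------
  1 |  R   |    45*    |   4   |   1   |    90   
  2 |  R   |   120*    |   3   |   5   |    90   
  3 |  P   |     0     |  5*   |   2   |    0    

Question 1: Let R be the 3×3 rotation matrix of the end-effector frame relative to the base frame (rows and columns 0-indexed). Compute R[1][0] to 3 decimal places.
-0.354

End-effector x-axis (col 0 of R) = (-0.3536,-0.3536,0.8660)
R[1][0] = -0.3536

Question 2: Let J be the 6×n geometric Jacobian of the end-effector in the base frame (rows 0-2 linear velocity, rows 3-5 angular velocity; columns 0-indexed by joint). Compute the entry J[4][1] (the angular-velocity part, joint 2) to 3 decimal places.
-0.707

axis z_1 = (0.7071,-0.7071,0.0000); lever o_n−o_1 = (2.7083,-1.5343,8.5622)
cross product → J_v[:, 1] = (-6.0544,-6.0544,0.8301)
J_ω[:, 1] = z_1
entry J[4][1] = -0.7071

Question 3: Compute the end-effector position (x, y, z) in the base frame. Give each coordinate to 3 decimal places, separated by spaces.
3.415 -0.827 12.562

after link 1: o_1 = (0.7071, 0.7071, 4.0000)
after link 2: o_2 = (1.0607, -3.1820, 8.3301)
after link 3: o_3 = (3.4154, -0.8272, 12.5622)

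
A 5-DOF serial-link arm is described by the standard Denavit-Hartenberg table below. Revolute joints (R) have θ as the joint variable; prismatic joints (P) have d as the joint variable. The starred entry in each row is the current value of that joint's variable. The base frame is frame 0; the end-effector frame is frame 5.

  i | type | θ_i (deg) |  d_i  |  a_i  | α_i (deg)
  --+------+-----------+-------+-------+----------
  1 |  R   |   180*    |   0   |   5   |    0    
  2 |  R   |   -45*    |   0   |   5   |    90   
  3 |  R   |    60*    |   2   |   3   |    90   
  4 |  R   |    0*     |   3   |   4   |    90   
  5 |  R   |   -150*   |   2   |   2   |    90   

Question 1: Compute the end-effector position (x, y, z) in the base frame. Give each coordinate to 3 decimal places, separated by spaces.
after link 1: o_1 = (-5.0000, 0.0000, 0.0000)
after link 2: o_2 = (-8.5355, 3.5355, 0.0000)
after link 3: o_3 = (-8.1820, 6.0104, 2.5981)
after link 4: o_4 = (-11.4333, 9.2617, 4.5622)
after link 5: o_5 = (-11.6228, 6.6228, 3.5622)

-11.623 6.623 3.562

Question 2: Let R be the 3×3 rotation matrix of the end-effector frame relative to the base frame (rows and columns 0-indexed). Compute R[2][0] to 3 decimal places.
End-effector x-axis (col 0 of R) = (0.6124,-0.6124,-0.5000)
R[2][0] = -0.5000

-0.500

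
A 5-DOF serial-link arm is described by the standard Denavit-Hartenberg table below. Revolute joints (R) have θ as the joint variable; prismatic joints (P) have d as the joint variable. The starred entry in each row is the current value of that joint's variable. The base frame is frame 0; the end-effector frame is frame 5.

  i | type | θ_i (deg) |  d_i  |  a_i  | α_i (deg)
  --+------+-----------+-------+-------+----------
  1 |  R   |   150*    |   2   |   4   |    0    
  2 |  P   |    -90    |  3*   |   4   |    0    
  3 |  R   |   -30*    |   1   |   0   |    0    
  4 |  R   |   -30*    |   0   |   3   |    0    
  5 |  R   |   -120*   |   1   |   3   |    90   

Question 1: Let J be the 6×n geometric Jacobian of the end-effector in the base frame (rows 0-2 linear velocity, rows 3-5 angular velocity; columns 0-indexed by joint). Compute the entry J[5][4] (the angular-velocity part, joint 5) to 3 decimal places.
axis z_4 = (0.0000,0.0000,1.0000); lever o_n−o_4 = (-1.5000,-2.5981,1.0000)
cross product → J_v[:, 4] = (2.5981,-1.5000,0.0000)
J_ω[:, 4] = z_4
entry J[5][4] = 1.0000

1.000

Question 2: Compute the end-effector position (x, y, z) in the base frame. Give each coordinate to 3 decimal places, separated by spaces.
0.036 2.866 7.000

after link 1: o_1 = (-3.4641, 2.0000, 2.0000)
after link 2: o_2 = (-1.4641, 5.4641, 5.0000)
after link 3: o_3 = (-1.4641, 5.4641, 6.0000)
after link 4: o_4 = (1.5359, 5.4641, 6.0000)
after link 5: o_5 = (0.0359, 2.8660, 7.0000)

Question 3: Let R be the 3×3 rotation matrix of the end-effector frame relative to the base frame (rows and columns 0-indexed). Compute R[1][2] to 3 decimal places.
0.500

End-effector z-axis (col 2 of R) = (-0.8660,0.5000,0.0000)
R[1][2] = 0.5000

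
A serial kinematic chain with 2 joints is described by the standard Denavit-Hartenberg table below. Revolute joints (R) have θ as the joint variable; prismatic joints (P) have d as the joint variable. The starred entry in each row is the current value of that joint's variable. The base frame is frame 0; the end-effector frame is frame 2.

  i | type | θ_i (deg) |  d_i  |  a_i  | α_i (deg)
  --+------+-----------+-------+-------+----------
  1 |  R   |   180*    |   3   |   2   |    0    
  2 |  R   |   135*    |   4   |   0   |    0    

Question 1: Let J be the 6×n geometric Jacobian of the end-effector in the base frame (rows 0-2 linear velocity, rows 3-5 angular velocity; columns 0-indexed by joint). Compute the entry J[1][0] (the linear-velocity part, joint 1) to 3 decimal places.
-2.000

axis z_0 = ẑ; lever o_n−o_0 = (-2.0000,0.0000,7.0000)
cross product → J_v[:, 0] = (-0.0000,-2.0000,0.0000)
J_ω[:, 0] = z_0
entry J[1][0] = -2.0000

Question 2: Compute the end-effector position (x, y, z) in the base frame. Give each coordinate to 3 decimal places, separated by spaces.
after link 1: o_1 = (-2.0000, 0.0000, 3.0000)
after link 2: o_2 = (-2.0000, 0.0000, 7.0000)

-2.000 0.000 7.000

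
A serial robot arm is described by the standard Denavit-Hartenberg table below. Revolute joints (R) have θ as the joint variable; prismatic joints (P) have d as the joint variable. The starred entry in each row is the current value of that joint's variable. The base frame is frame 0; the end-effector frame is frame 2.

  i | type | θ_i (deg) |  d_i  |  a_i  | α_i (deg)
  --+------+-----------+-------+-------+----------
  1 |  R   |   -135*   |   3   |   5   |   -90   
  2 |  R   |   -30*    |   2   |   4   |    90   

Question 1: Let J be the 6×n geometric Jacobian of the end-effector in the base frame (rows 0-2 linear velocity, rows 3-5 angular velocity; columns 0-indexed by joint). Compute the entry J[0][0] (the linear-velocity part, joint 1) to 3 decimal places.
axis z_0 = ẑ; lever o_n−o_0 = (-4.5708,-7.3992,5.0000)
cross product → J_v[:, 0] = (7.3992,-4.5708,0.0000)
J_ω[:, 0] = z_0
entry J[0][0] = 7.3992

7.399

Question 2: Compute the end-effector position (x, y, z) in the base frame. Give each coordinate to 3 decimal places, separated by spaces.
after link 1: o_1 = (-3.5355, -3.5355, 3.0000)
after link 2: o_2 = (-4.5708, -7.3992, 5.0000)

-4.571 -7.399 5.000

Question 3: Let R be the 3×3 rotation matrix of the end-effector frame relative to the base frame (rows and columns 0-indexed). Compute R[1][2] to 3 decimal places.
End-effector z-axis (col 2 of R) = (0.3536,0.3536,0.8660)
R[1][2] = 0.3536

0.354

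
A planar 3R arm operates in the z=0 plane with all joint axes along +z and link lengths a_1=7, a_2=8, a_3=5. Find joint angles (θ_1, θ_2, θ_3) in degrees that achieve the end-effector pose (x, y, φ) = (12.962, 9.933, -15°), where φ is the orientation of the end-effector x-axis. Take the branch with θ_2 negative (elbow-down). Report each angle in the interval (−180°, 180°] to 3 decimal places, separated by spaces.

78.169 -45.009 -48.160

wrist centre = target − a_3·(cos φ, sin φ) = (8.1324, 11.2271)
cos θ_2 = (192.1831−7²−8²)/(2·7·8) = 0.7070; θ_2 = -45.0093° (elbow-down)
β = atan2(11.2271,8.1324) = 54.0822°; ψ = atan2(-5.6578,12.6559) = -24.0868°
θ_1 = β − ψ = 78.1690°
θ_3 = φ − θ_1 − θ_2 = -48.1597° (wrapped to (-180°,180°])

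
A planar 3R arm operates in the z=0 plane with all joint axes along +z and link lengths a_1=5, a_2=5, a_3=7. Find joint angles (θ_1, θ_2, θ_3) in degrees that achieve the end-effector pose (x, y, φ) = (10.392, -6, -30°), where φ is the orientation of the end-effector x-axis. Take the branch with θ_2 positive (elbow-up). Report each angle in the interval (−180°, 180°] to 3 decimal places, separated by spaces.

wrist centre = target − a_3·(cos φ, sin φ) = (4.3298, -2.5000)
cos θ_2 = (24.9974−5²−5²)/(2·5·5) = -0.5001; θ_2 = 120.0035° (elbow-up)
β = atan2(-2.5000,4.3298) = -30.0017°; ψ = atan2(4.3300,2.4997) = 60.0017°
θ_1 = β − ψ = -90.0035°
θ_3 = φ − θ_1 − θ_2 = -60.0000° (wrapped to (-180°,180°])

-90.003 120.003 -60.000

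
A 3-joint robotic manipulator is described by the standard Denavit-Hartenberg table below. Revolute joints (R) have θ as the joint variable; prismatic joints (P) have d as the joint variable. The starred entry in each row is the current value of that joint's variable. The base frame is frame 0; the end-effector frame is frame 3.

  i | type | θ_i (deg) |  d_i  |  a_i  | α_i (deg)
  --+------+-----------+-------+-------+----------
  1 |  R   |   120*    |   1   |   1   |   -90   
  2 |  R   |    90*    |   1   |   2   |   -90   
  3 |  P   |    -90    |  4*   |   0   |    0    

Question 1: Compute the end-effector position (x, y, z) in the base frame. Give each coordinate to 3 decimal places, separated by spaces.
after link 1: o_1 = (-0.5000, 0.8660, 1.0000)
after link 2: o_2 = (-1.3660, 0.3660, -1.0000)
after link 3: o_3 = (0.6340, -3.0981, -1.0000)

0.634 -3.098 -1.000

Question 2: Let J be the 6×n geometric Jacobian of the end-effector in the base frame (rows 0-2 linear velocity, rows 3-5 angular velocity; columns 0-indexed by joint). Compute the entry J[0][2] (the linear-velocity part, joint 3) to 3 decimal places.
prismatic axis z_2 = (0.5000,-0.8660,-0.0000)
J_v[:, 2] = z_2; J_ω[:, 2] = (0,0,0)
entry J[0][2] = 0.5000

0.500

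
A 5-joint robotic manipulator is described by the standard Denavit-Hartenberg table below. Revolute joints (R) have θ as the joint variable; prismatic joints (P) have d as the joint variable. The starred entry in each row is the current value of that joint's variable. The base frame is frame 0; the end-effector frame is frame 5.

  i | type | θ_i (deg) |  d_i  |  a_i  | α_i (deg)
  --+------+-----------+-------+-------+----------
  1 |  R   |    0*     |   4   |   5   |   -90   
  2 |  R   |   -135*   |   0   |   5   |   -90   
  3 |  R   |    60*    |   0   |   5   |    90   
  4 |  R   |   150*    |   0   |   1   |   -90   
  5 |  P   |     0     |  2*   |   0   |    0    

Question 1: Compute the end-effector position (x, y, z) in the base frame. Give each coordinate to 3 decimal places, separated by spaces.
after link 1: o_1 = (5.0000, 0.0000, 4.0000)
after link 2: o_2 = (1.4645, -0.0000, 7.5355)
after link 3: o_3 = (-0.3033, -4.3301, 9.3033)
after link 4: o_4 = (0.3564, -3.5801, 9.3507)
after link 5: o_5 = (-0.5148, -2.7141, 7.7724)

-0.515 -2.714 7.772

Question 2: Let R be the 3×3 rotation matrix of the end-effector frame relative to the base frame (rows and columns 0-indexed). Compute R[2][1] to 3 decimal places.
-0.612

End-effector y-axis (col 1 of R) = (0.6124,-0.5000,-0.6124)
R[2][1] = -0.6124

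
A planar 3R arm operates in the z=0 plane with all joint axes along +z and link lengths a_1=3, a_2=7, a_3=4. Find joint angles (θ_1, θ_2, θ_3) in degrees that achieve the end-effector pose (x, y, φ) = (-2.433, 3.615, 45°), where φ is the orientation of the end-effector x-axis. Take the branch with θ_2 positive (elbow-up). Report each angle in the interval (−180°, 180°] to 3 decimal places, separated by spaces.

59.997 135.000 -149.997

wrist centre = target − a_3·(cos φ, sin φ) = (-5.2614, 0.7866)
cos θ_2 = (28.3013−3²−7²)/(2·3·7) = -0.7071; θ_2 = 135.0004° (elbow-up)
β = atan2(0.7866,-5.2614) = 171.4974°; ψ = atan2(4.9497,-1.9498) = 111.5004°
θ_1 = β − ψ = 59.9970°
θ_3 = φ − θ_1 − θ_2 = -149.9974° (wrapped to (-180°,180°])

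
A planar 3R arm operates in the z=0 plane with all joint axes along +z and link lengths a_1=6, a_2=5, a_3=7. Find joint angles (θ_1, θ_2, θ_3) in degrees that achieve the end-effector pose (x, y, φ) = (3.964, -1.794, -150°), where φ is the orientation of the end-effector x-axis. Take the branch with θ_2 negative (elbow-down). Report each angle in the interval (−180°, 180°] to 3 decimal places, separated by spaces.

wrist centre = target − a_3·(cos φ, sin φ) = (10.0262, 1.7060)
cos θ_2 = (103.4347−6²−5²)/(2·6·5) = 0.7072; θ_2 = -44.9888° (elbow-down)
β = atan2(1.7060,10.0262) = 9.6567°; ψ = atan2(-3.5348,9.5362) = -20.3385°
θ_1 = β − ψ = 29.9952°
θ_3 = φ − θ_1 − θ_2 = -135.0063° (wrapped to (-180°,180°])

29.995 -44.989 -135.006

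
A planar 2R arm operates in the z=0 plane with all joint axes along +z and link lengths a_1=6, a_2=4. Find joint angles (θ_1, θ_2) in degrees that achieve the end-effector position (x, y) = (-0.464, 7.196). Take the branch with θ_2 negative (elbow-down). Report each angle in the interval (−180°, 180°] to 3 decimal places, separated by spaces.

cos θ_2 = (51.9977−6²−4²)/(2·6·4) = -0.0000; θ_2 = -90.0027° (elbow-down)
β = atan2(7.1960,-0.4640) = 93.6893°; ψ = atan2(-4.0000,5.9998) = -33.6909°
θ_1 = β − ψ = 127.3802°

127.380 -90.003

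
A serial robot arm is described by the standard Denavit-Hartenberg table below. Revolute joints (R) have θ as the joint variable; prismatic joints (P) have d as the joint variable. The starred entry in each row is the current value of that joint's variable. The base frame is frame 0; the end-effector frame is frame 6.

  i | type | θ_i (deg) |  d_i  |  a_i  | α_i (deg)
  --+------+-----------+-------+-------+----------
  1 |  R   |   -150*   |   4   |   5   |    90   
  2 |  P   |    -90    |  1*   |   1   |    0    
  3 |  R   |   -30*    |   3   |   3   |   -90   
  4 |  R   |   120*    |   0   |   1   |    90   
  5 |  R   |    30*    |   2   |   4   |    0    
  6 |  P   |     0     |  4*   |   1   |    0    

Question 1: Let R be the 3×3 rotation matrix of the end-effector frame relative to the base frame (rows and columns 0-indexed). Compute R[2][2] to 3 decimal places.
End-effector z-axis (col 2 of R) = (0.6250,-0.2165,-0.7500)
R[2][2] = -0.7500

-0.750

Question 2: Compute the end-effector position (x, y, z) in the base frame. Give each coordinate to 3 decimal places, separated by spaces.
-2.002 -5.331 -3.040

after link 1: o_1 = (-4.3301, -2.5000, 4.0000)
after link 2: o_2 = (-4.8301, -1.6340, 3.0000)
after link 3: o_3 = (-5.0311, 1.7141, 0.4019)
after link 4: o_4 = (-4.8146, 0.8391, 0.8349)
after link 5: o_5 = (-4.3146, -3.4910, -0.1651)
after link 6: o_6 = (-2.0021, -5.3313, -3.0401)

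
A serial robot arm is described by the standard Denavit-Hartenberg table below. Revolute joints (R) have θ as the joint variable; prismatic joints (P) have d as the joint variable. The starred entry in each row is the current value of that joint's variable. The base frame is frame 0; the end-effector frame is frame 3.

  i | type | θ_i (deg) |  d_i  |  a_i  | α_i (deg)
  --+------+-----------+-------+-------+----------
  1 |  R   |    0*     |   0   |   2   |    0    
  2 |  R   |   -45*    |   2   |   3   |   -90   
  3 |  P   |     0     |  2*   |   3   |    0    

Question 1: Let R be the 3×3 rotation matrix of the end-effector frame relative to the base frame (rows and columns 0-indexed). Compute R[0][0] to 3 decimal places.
End-effector x-axis (col 0 of R) = (0.7071,-0.7071,0.0000)
R[0][0] = 0.7071

0.707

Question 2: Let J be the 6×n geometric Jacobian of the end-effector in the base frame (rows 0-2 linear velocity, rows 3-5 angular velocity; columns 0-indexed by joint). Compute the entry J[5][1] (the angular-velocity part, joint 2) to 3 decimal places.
axis z_1 = (0.0000,0.0000,1.0000); lever o_n−o_1 = (5.6569,-2.8284,2.0000)
cross product → J_v[:, 1] = (2.8284,5.6569,-0.0000)
J_ω[:, 1] = z_1
entry J[5][1] = 1.0000

1.000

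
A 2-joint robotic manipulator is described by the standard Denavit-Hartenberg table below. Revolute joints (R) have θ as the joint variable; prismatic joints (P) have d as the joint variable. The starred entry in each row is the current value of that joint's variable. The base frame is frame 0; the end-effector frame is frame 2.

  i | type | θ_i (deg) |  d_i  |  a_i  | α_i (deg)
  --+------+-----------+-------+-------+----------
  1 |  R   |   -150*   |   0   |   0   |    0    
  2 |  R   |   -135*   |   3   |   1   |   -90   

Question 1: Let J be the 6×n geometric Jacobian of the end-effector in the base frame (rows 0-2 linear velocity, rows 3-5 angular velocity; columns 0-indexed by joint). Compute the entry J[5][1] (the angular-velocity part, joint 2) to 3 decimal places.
axis z_1 = (0.0000,0.0000,1.0000); lever o_n−o_1 = (0.2588,0.9659,3.0000)
cross product → J_v[:, 1] = (-0.9659,0.2588,0.0000)
J_ω[:, 1] = z_1
entry J[5][1] = 1.0000

1.000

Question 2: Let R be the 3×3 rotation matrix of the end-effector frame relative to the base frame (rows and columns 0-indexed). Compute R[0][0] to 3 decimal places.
End-effector x-axis (col 0 of R) = (0.2588,0.9659,0.0000)
R[0][0] = 0.2588

0.259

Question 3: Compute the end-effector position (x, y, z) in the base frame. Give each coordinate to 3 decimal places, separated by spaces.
0.259 0.966 3.000

after link 1: o_1 = (0.0000, 0.0000, 0.0000)
after link 2: o_2 = (0.2588, 0.9659, 3.0000)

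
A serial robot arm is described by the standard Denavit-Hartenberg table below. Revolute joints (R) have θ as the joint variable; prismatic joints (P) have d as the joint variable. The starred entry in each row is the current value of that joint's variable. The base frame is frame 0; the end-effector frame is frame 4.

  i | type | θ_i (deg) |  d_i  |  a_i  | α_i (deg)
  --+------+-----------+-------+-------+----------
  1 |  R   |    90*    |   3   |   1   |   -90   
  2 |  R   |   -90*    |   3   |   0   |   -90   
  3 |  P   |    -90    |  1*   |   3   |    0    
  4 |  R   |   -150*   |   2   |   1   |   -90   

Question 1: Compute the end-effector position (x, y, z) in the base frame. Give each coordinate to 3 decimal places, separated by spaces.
after link 1: o_1 = (0.0000, 1.0000, 3.0000)
after link 2: o_2 = (-3.0000, 1.0000, 3.0000)
after link 3: o_3 = (-6.0000, 2.0000, 3.0000)
after link 4: o_4 = (-5.1340, 4.0000, 2.5000)

-5.134 4.000 2.500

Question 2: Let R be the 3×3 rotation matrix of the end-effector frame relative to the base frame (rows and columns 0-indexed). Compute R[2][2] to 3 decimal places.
-0.866

End-effector z-axis (col 2 of R) = (-0.5000,0.0000,-0.8660)
R[2][2] = -0.8660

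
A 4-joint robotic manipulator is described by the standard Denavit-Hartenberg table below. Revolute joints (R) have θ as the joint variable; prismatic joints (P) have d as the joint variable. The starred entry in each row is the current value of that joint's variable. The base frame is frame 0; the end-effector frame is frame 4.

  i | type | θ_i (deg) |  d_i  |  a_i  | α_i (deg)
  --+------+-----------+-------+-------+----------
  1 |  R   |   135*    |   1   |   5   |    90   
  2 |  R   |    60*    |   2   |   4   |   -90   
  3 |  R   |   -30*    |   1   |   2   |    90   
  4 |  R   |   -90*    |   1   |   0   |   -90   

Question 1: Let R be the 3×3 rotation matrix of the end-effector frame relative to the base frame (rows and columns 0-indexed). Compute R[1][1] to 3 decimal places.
-0.436

End-effector y-axis (col 1 of R) = (-0.7891,-0.4356,0.4330)
R[1][1] = -0.4356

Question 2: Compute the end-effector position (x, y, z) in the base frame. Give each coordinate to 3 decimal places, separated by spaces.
-2.039 7.507 6.031

after link 1: o_1 = (-3.5355, 3.5355, 1.0000)
after link 2: o_2 = (-3.5355, 6.3640, 4.4641)
after link 3: o_3 = (-2.8284, 7.0711, 6.4641)
after link 4: o_4 = (-2.0393, 7.5067, 6.0311)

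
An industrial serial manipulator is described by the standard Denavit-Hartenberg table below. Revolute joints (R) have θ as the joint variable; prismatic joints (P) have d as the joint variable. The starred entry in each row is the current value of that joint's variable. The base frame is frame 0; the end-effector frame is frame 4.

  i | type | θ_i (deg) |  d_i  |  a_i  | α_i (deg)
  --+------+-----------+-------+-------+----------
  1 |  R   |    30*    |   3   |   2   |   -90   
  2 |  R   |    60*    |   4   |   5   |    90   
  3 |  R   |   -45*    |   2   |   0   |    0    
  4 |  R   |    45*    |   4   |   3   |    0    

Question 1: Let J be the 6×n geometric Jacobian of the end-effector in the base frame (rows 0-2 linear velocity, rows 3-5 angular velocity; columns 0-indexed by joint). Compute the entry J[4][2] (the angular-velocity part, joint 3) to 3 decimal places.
0.433

axis z_2 = (0.7500,0.4330,0.5000); lever o_n−o_2 = (5.7990,3.3481,0.4019)
cross product → J_v[:, 2] = (-1.5000,2.5981,0.0000)
J_ω[:, 2] = z_2
entry J[4][2] = 0.4330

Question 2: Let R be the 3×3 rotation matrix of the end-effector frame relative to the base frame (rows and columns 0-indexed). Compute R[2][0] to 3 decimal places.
End-effector x-axis (col 0 of R) = (0.4330,0.2500,-0.8660)
R[2][0] = -0.8660

-0.866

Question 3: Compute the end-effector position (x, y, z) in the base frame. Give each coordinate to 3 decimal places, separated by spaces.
7.696 9.062 -0.928

after link 1: o_1 = (1.7321, 1.0000, 3.0000)
after link 2: o_2 = (1.8971, 5.7141, -1.3301)
after link 3: o_3 = (3.3971, 6.5801, -0.3301)
after link 4: o_4 = (7.6962, 9.0622, -0.9282)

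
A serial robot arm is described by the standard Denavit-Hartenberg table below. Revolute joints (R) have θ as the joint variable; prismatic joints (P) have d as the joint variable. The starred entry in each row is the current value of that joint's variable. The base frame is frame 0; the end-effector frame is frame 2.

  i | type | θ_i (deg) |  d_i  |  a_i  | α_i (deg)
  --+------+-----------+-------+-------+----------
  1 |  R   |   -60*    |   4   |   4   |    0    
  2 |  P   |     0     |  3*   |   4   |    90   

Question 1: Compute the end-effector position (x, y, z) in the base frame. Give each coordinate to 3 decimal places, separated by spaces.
4.000 -6.928 7.000

after link 1: o_1 = (2.0000, -3.4641, 4.0000)
after link 2: o_2 = (4.0000, -6.9282, 7.0000)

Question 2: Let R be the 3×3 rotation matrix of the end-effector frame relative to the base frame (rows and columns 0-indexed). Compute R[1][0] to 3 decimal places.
-0.866

End-effector x-axis (col 0 of R) = (0.5000,-0.8660,0.0000)
R[1][0] = -0.8660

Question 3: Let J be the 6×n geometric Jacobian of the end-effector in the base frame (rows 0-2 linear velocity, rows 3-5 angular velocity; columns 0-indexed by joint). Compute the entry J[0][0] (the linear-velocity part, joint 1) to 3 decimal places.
6.928

axis z_0 = ẑ; lever o_n−o_0 = (4.0000,-6.9282,7.0000)
cross product → J_v[:, 0] = (6.9282,4.0000,-0.0000)
J_ω[:, 0] = z_0
entry J[0][0] = 6.9282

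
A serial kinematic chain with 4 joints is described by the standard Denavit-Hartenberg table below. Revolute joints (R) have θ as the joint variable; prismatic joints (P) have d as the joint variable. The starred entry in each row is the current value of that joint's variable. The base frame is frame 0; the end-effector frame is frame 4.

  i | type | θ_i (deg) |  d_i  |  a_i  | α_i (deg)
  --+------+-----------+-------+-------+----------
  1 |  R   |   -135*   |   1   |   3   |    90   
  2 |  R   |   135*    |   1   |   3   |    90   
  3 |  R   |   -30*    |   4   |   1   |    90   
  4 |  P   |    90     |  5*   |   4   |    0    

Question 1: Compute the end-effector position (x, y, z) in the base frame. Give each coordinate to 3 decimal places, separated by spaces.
-2.730 -8.147 7.623

after link 1: o_1 = (-2.1213, -2.1213, 1.0000)
after link 2: o_2 = (-1.3284, 0.0858, 3.1213)
after link 3: o_3 = (-2.5419, -1.8348, 6.5621)
after link 4: o_4 = (-2.7300, -8.1466, 7.6228)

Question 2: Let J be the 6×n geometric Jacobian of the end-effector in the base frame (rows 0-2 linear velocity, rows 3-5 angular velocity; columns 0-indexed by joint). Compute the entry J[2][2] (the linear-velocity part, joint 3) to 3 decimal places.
3.415

axis z_2 = (-0.5000,-0.5000,0.7071); lever o_n−o_2 = (-1.4016,-8.2324,4.5015)
cross product → J_v[:, 2] = (3.5705,1.2597,3.4154)
J_ω[:, 2] = z_2
entry J[2][2] = 3.4154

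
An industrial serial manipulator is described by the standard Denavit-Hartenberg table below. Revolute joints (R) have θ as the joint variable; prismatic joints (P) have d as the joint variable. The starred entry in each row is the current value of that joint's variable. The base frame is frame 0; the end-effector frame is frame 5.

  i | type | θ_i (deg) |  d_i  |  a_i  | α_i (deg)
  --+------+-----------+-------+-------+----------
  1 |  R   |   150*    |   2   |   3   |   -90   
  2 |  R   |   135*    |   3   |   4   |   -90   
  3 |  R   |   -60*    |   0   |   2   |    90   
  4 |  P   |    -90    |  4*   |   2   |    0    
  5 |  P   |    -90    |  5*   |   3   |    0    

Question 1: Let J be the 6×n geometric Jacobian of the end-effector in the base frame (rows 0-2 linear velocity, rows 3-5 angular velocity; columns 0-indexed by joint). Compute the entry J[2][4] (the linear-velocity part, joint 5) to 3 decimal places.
prismatic axis z_4 = (-0.7803,-0.1268,0.6124)
J_v[:, 4] = z_4; J_ω[:, 4] = (0,0,0)
entry J[2][4] = 0.6124

0.612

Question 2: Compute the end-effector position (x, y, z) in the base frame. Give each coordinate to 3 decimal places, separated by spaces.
-9.769 -2.020 3.622

after link 1: o_1 = (-2.5981, 1.5000, 2.0000)
after link 2: o_2 = (-1.6486, -2.5123, -0.8284)
after link 3: o_3 = (-1.9022, -4.3658, -1.5355)
after link 4: o_4 = (-6.2483, -4.1660, -0.5003)
after link 5: o_5 = (-9.7695, -2.0198, 3.6223)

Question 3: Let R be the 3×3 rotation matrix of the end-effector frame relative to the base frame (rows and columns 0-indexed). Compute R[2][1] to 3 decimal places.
-0.707

End-effector y-axis (col 1 of R) = (-0.6124,0.3536,-0.7071)
R[2][1] = -0.7071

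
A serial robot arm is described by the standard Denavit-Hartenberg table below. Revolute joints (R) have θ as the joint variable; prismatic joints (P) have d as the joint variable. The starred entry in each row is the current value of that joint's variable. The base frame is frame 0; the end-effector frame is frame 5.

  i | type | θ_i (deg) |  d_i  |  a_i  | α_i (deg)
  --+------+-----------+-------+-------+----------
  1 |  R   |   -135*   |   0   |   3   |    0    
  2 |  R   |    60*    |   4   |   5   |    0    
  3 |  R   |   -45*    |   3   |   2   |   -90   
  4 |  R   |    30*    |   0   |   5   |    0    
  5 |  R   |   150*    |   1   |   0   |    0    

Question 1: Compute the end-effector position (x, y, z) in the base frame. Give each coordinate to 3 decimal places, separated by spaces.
after link 1: o_1 = (-2.1213, -2.1213, 0.0000)
after link 2: o_2 = (-0.8272, -6.9509, 4.0000)
after link 3: o_3 = (-1.8272, -8.6830, 7.0000)
after link 4: o_4 = (-3.9923, -12.4330, 4.5000)
after link 5: o_5 = (-3.1263, -12.9330, 4.5000)

-3.126 -12.933 4.500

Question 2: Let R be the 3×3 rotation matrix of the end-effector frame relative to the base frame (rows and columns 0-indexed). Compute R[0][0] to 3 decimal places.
End-effector x-axis (col 0 of R) = (0.5000,0.8660,0.0000)
R[0][0] = 0.5000

0.500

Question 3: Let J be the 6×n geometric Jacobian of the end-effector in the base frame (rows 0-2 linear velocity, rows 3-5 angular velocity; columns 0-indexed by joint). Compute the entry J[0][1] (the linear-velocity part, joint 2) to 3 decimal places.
10.812

axis z_1 = (0.0000,0.0000,1.0000); lever o_n−o_1 = (-1.0049,-10.8117,4.5000)
cross product → J_v[:, 1] = (10.8117,-1.0049,0.0000)
J_ω[:, 1] = z_1
entry J[0][1] = 10.8117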